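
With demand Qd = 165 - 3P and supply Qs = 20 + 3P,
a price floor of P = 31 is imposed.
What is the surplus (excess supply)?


At P = 31:
Qd = 165 - 3*31 = 72
Qs = 20 + 3*31 = 113
Surplus = Qs - Qd = 113 - 72 = 41

41


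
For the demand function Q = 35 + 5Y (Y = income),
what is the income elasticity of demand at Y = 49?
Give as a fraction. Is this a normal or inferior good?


dQ/dY = 5
At Y = 49: Q = 35 + 5*49 = 280
Ey = (dQ/dY)(Y/Q) = 5 * 49 / 280 = 7/8
Since Ey > 0, this is a normal good.

7/8 (normal good)


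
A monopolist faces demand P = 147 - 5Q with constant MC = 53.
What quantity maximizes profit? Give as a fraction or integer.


TR = P*Q = (147 - 5Q)Q = 147Q - 5Q^2
MR = dTR/dQ = 147 - 10Q
Set MR = MC:
147 - 10Q = 53
94 = 10Q
Q* = 94/10 = 47/5

47/5


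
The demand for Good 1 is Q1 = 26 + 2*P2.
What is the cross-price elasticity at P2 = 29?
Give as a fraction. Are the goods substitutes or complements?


dQ1/dP2 = 2
At P2 = 29: Q1 = 26 + 2*29 = 84
Exy = (dQ1/dP2)(P2/Q1) = 2 * 29 / 84 = 29/42
Since Exy > 0, the goods are substitutes.

29/42 (substitutes)


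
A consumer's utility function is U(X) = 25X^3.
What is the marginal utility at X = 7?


MU = dU/dX = 25*3*X^(3-1)
MU = 75*X^2
At X = 7:
MU = 75 * 7^2
MU = 75 * 49 = 3675

3675


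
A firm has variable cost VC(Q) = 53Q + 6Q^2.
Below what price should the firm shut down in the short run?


AVC(Q) = VC(Q)/Q = 53 + 6Q
AVC is increasing in Q, so minimum AVC is at Q -> 0+.
Min AVC = 53
The firm should shut down if P < 53.

53


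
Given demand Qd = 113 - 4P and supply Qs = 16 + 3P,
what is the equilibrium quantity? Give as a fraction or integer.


First find equilibrium price:
113 - 4P = 16 + 3P
P* = 97/7 = 97/7
Then substitute into demand:
Q* = 113 - 4 * 97/7 = 403/7

403/7


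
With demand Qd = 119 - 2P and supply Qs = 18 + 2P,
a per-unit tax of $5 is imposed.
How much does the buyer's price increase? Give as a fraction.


With a per-unit tax, the buyer's price increase depends on relative slopes.
Supply slope: d = 2, Demand slope: b = 2
Buyer's price increase = d * tax / (b + d)
= 2 * 5 / (2 + 2)
= 10 / 4 = 5/2

5/2


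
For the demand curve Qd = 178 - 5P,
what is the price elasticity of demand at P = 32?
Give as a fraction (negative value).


dQ/dP = -5
At P = 32: Q = 178 - 5*32 = 18
E = (dQ/dP)(P/Q) = (-5)(32/18) = -80/9

-80/9


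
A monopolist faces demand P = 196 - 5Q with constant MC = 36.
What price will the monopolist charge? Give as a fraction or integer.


MR = 196 - 10Q
Set MR = MC: 196 - 10Q = 36
Q* = 16
Substitute into demand:
P* = 196 - 5*16 = 116

116


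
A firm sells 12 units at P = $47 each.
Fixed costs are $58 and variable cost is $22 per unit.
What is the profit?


Total Revenue = P * Q = 47 * 12 = $564
Total Cost = FC + VC*Q = 58 + 22*12 = $322
Profit = TR - TC = 564 - 322 = $242

$242


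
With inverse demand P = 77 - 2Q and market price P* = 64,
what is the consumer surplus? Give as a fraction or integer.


Maximum willingness to pay (at Q=0): P_max = 77
Quantity demanded at P* = 64:
Q* = (77 - 64)/2 = 13/2
CS = (1/2) * Q* * (P_max - P*)
CS = (1/2) * 13/2 * (77 - 64)
CS = (1/2) * 13/2 * 13 = 169/4

169/4


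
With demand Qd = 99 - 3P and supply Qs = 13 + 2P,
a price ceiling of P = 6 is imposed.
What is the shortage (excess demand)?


At P = 6:
Qd = 99 - 3*6 = 81
Qs = 13 + 2*6 = 25
Shortage = Qd - Qs = 81 - 25 = 56

56


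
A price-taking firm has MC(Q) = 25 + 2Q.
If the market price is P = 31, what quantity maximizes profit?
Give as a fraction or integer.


In perfect competition, profit is maximized where P = MC.
31 = 25 + 2Q
6 = 2Q
Q* = 6/2 = 3

3


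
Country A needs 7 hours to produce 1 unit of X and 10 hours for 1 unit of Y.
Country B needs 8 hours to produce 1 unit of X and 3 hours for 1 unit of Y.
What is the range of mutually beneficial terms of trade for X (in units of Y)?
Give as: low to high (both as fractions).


Opportunity cost of X for Country A = hours_X / hours_Y = 7/10 = 7/10 units of Y
Opportunity cost of X for Country B = hours_X / hours_Y = 8/3 = 8/3 units of Y
Terms of trade must be between the two opportunity costs.
Range: 7/10 to 8/3

7/10 to 8/3


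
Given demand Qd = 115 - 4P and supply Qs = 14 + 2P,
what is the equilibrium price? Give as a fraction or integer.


At equilibrium, Qd = Qs.
115 - 4P = 14 + 2P
115 - 14 = 4P + 2P
101 = 6P
P* = 101/6 = 101/6

101/6


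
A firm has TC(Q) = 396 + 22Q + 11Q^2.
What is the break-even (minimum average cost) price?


AC(Q) = 396/Q + 22 + 11Q
To minimize: dAC/dQ = -396/Q^2 + 11 = 0
Q^2 = 396/11 = 36
Q* = 6
Min AC = 396/6 + 22 + 11*6
Min AC = 66 + 22 + 66 = 154

154


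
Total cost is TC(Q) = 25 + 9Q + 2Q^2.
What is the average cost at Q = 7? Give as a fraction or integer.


TC(7) = 25 + 9*7 + 2*7^2
TC(7) = 25 + 63 + 98 = 186
AC = TC/Q = 186/7 = 186/7

186/7


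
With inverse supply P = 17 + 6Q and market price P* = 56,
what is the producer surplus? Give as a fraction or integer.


Minimum supply price (at Q=0): P_min = 17
Quantity supplied at P* = 56:
Q* = (56 - 17)/6 = 13/2
PS = (1/2) * Q* * (P* - P_min)
PS = (1/2) * 13/2 * (56 - 17)
PS = (1/2) * 13/2 * 39 = 507/4

507/4


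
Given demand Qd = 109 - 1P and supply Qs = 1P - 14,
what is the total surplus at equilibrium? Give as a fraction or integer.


Find equilibrium: 109 - 1P = 1P - 14
109 + 14 = 2P
P* = 123/2 = 123/2
Q* = 1*123/2 - 14 = 95/2
Inverse demand: P = 109 - Q/1, so P_max = 109
Inverse supply: P = 14 + Q/1, so P_min = 14
CS = (1/2) * 95/2 * (109 - 123/2) = 9025/8
PS = (1/2) * 95/2 * (123/2 - 14) = 9025/8
TS = CS + PS = 9025/8 + 9025/8 = 9025/4

9025/4


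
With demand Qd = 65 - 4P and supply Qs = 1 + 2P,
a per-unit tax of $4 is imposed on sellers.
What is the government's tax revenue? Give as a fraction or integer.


With tax on sellers, new supply: Qs' = 1 + 2(P - 4)
= 2P - 7
New equilibrium quantity:
Q_new = 17
Tax revenue = tax * Q_new = 4 * 17 = 68

68


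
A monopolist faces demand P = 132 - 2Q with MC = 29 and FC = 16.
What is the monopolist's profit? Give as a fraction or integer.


MR = MC: 132 - 4Q = 29
Q* = 103/4
P* = 132 - 2*103/4 = 161/2
Profit = (P* - MC)*Q* - FC
= (161/2 - 29)*103/4 - 16
= 103/2*103/4 - 16
= 10609/8 - 16 = 10481/8

10481/8


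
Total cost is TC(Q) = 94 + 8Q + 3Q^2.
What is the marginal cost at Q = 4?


MC = dTC/dQ = 8 + 2*3*Q
At Q = 4:
MC = 8 + 6*4
MC = 8 + 24 = 32

32


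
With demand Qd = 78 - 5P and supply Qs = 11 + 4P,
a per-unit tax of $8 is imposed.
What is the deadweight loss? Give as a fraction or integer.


Pre-tax equilibrium quantity: Q* = 367/9
Post-tax equilibrium quantity: Q_tax = 23
Reduction in quantity: Q* - Q_tax = 160/9
DWL = (1/2) * tax * (Q* - Q_tax)
DWL = (1/2) * 8 * 160/9 = 640/9

640/9


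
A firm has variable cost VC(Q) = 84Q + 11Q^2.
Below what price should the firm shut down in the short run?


AVC(Q) = VC(Q)/Q = 84 + 11Q
AVC is increasing in Q, so minimum AVC is at Q -> 0+.
Min AVC = 84
The firm should shut down if P < 84.

84


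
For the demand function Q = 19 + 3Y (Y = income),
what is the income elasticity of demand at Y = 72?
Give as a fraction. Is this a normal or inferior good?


dQ/dY = 3
At Y = 72: Q = 19 + 3*72 = 235
Ey = (dQ/dY)(Y/Q) = 3 * 72 / 235 = 216/235
Since Ey > 0, this is a normal good.

216/235 (normal good)


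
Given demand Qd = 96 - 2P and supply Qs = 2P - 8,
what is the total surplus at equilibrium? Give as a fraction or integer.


Find equilibrium: 96 - 2P = 2P - 8
96 + 8 = 4P
P* = 104/4 = 26
Q* = 2*26 - 8 = 44
Inverse demand: P = 48 - Q/2, so P_max = 48
Inverse supply: P = 4 + Q/2, so P_min = 4
CS = (1/2) * 44 * (48 - 26) = 484
PS = (1/2) * 44 * (26 - 4) = 484
TS = CS + PS = 484 + 484 = 968

968


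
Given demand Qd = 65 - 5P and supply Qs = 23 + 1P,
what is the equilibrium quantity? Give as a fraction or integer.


First find equilibrium price:
65 - 5P = 23 + 1P
P* = 42/6 = 7
Then substitute into demand:
Q* = 65 - 5 * 7 = 30

30


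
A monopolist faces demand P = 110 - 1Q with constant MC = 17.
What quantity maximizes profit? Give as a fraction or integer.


TR = P*Q = (110 - 1Q)Q = 110Q - 1Q^2
MR = dTR/dQ = 110 - 2Q
Set MR = MC:
110 - 2Q = 17
93 = 2Q
Q* = 93/2 = 93/2

93/2


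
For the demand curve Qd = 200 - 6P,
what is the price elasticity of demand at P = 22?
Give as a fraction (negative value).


dQ/dP = -6
At P = 22: Q = 200 - 6*22 = 68
E = (dQ/dP)(P/Q) = (-6)(22/68) = -33/17

-33/17


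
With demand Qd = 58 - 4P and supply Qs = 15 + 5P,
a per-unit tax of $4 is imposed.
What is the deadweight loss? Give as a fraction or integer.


Pre-tax equilibrium quantity: Q* = 350/9
Post-tax equilibrium quantity: Q_tax = 30
Reduction in quantity: Q* - Q_tax = 80/9
DWL = (1/2) * tax * (Q* - Q_tax)
DWL = (1/2) * 4 * 80/9 = 160/9

160/9


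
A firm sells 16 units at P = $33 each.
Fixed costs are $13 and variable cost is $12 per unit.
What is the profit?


Total Revenue = P * Q = 33 * 16 = $528
Total Cost = FC + VC*Q = 13 + 12*16 = $205
Profit = TR - TC = 528 - 205 = $323

$323


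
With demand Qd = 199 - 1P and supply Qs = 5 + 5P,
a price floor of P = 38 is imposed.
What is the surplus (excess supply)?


At P = 38:
Qd = 199 - 1*38 = 161
Qs = 5 + 5*38 = 195
Surplus = Qs - Qd = 195 - 161 = 34

34


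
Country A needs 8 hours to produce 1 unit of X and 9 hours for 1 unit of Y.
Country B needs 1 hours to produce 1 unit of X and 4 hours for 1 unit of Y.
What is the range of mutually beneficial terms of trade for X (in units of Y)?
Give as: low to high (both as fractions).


Opportunity cost of X for Country A = hours_X / hours_Y = 8/9 = 8/9 units of Y
Opportunity cost of X for Country B = hours_X / hours_Y = 1/4 = 1/4 units of Y
Terms of trade must be between the two opportunity costs.
Range: 1/4 to 8/9

1/4 to 8/9


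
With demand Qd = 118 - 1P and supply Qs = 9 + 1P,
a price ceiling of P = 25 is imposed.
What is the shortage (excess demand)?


At P = 25:
Qd = 118 - 1*25 = 93
Qs = 9 + 1*25 = 34
Shortage = Qd - Qs = 93 - 34 = 59

59


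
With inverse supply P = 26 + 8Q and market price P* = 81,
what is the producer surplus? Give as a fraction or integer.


Minimum supply price (at Q=0): P_min = 26
Quantity supplied at P* = 81:
Q* = (81 - 26)/8 = 55/8
PS = (1/2) * Q* * (P* - P_min)
PS = (1/2) * 55/8 * (81 - 26)
PS = (1/2) * 55/8 * 55 = 3025/16

3025/16


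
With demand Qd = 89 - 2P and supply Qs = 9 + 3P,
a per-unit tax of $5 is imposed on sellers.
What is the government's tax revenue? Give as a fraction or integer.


With tax on sellers, new supply: Qs' = 9 + 3(P - 5)
= 3P - 6
New equilibrium quantity:
Q_new = 51
Tax revenue = tax * Q_new = 5 * 51 = 255

255


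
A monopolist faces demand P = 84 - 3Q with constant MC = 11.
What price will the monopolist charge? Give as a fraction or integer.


MR = 84 - 6Q
Set MR = MC: 84 - 6Q = 11
Q* = 73/6
Substitute into demand:
P* = 84 - 3*73/6 = 95/2

95/2


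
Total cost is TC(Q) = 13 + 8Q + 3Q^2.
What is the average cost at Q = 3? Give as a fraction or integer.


TC(3) = 13 + 8*3 + 3*3^2
TC(3) = 13 + 24 + 27 = 64
AC = TC/Q = 64/3 = 64/3

64/3


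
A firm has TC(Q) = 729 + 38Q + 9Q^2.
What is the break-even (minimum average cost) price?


AC(Q) = 729/Q + 38 + 9Q
To minimize: dAC/dQ = -729/Q^2 + 9 = 0
Q^2 = 729/9 = 81
Q* = 9
Min AC = 729/9 + 38 + 9*9
Min AC = 81 + 38 + 81 = 200

200


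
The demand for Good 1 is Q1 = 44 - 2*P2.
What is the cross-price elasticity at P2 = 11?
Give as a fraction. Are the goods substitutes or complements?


dQ1/dP2 = -2
At P2 = 11: Q1 = 44 - 2*11 = 22
Exy = (dQ1/dP2)(P2/Q1) = -2 * 11 / 22 = -1
Since Exy < 0, the goods are complements.

-1 (complements)


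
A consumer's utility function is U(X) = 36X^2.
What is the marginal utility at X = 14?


MU = dU/dX = 36*2*X^(2-1)
MU = 72*X^1
At X = 14:
MU = 72 * 14^1
MU = 72 * 14 = 1008

1008


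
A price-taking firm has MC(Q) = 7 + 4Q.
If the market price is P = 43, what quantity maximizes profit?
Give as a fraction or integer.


In perfect competition, profit is maximized where P = MC.
43 = 7 + 4Q
36 = 4Q
Q* = 36/4 = 9

9


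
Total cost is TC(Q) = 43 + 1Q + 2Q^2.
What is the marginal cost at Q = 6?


MC = dTC/dQ = 1 + 2*2*Q
At Q = 6:
MC = 1 + 4*6
MC = 1 + 24 = 25

25


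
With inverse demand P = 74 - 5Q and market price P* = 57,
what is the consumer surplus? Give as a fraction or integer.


Maximum willingness to pay (at Q=0): P_max = 74
Quantity demanded at P* = 57:
Q* = (74 - 57)/5 = 17/5
CS = (1/2) * Q* * (P_max - P*)
CS = (1/2) * 17/5 * (74 - 57)
CS = (1/2) * 17/5 * 17 = 289/10

289/10


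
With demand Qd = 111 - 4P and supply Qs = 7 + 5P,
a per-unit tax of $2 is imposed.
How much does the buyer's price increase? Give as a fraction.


With a per-unit tax, the buyer's price increase depends on relative slopes.
Supply slope: d = 5, Demand slope: b = 4
Buyer's price increase = d * tax / (b + d)
= 5 * 2 / (4 + 5)
= 10 / 9 = 10/9

10/9


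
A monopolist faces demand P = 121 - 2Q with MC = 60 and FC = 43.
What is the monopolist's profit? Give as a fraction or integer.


MR = MC: 121 - 4Q = 60
Q* = 61/4
P* = 121 - 2*61/4 = 181/2
Profit = (P* - MC)*Q* - FC
= (181/2 - 60)*61/4 - 43
= 61/2*61/4 - 43
= 3721/8 - 43 = 3377/8

3377/8


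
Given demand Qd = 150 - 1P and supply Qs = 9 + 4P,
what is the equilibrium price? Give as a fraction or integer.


At equilibrium, Qd = Qs.
150 - 1P = 9 + 4P
150 - 9 = 1P + 4P
141 = 5P
P* = 141/5 = 141/5

141/5


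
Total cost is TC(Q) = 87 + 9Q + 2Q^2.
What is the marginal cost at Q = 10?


MC = dTC/dQ = 9 + 2*2*Q
At Q = 10:
MC = 9 + 4*10
MC = 9 + 40 = 49

49


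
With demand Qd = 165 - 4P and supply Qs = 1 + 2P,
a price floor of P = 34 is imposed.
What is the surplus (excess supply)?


At P = 34:
Qd = 165 - 4*34 = 29
Qs = 1 + 2*34 = 69
Surplus = Qs - Qd = 69 - 29 = 40

40


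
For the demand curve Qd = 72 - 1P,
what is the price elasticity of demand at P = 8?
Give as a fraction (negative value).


dQ/dP = -1
At P = 8: Q = 72 - 1*8 = 64
E = (dQ/dP)(P/Q) = (-1)(8/64) = -1/8

-1/8


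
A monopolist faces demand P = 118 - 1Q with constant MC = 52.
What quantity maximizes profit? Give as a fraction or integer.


TR = P*Q = (118 - 1Q)Q = 118Q - 1Q^2
MR = dTR/dQ = 118 - 2Q
Set MR = MC:
118 - 2Q = 52
66 = 2Q
Q* = 66/2 = 33

33


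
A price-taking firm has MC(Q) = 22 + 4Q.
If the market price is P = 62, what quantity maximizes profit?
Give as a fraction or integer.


In perfect competition, profit is maximized where P = MC.
62 = 22 + 4Q
40 = 4Q
Q* = 40/4 = 10

10


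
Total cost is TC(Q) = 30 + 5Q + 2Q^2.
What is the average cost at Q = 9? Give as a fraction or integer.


TC(9) = 30 + 5*9 + 2*9^2
TC(9) = 30 + 45 + 162 = 237
AC = TC/Q = 237/9 = 79/3

79/3


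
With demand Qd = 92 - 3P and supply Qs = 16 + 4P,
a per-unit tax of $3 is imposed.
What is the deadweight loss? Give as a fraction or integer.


Pre-tax equilibrium quantity: Q* = 416/7
Post-tax equilibrium quantity: Q_tax = 380/7
Reduction in quantity: Q* - Q_tax = 36/7
DWL = (1/2) * tax * (Q* - Q_tax)
DWL = (1/2) * 3 * 36/7 = 54/7

54/7


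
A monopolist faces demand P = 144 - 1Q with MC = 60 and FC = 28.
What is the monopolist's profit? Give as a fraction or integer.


MR = MC: 144 - 2Q = 60
Q* = 42
P* = 144 - 1*42 = 102
Profit = (P* - MC)*Q* - FC
= (102 - 60)*42 - 28
= 42*42 - 28
= 1764 - 28 = 1736

1736


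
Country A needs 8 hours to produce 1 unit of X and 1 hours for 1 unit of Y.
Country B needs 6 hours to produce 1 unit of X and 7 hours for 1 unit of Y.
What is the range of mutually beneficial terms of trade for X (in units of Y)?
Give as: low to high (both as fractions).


Opportunity cost of X for Country A = hours_X / hours_Y = 8/1 = 8 units of Y
Opportunity cost of X for Country B = hours_X / hours_Y = 6/7 = 6/7 units of Y
Terms of trade must be between the two opportunity costs.
Range: 6/7 to 8

6/7 to 8


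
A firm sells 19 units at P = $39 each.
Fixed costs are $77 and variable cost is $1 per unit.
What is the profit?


Total Revenue = P * Q = 39 * 19 = $741
Total Cost = FC + VC*Q = 77 + 1*19 = $96
Profit = TR - TC = 741 - 96 = $645

$645


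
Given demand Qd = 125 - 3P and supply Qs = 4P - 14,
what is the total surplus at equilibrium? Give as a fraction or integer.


Find equilibrium: 125 - 3P = 4P - 14
125 + 14 = 7P
P* = 139/7 = 139/7
Q* = 4*139/7 - 14 = 458/7
Inverse demand: P = 125/3 - Q/3, so P_max = 125/3
Inverse supply: P = 7/2 + Q/4, so P_min = 7/2
CS = (1/2) * 458/7 * (125/3 - 139/7) = 104882/147
PS = (1/2) * 458/7 * (139/7 - 7/2) = 52441/98
TS = CS + PS = 104882/147 + 52441/98 = 52441/42

52441/42


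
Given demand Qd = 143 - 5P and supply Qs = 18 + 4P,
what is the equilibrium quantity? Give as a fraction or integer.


First find equilibrium price:
143 - 5P = 18 + 4P
P* = 125/9 = 125/9
Then substitute into demand:
Q* = 143 - 5 * 125/9 = 662/9

662/9


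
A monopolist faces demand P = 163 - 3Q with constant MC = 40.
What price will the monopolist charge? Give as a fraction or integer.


MR = 163 - 6Q
Set MR = MC: 163 - 6Q = 40
Q* = 41/2
Substitute into demand:
P* = 163 - 3*41/2 = 203/2

203/2


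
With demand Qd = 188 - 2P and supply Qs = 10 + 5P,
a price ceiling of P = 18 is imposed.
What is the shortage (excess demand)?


At P = 18:
Qd = 188 - 2*18 = 152
Qs = 10 + 5*18 = 100
Shortage = Qd - Qs = 152 - 100 = 52

52


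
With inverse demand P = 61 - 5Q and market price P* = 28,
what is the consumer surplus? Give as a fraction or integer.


Maximum willingness to pay (at Q=0): P_max = 61
Quantity demanded at P* = 28:
Q* = (61 - 28)/5 = 33/5
CS = (1/2) * Q* * (P_max - P*)
CS = (1/2) * 33/5 * (61 - 28)
CS = (1/2) * 33/5 * 33 = 1089/10

1089/10


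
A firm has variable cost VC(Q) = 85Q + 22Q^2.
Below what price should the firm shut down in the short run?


AVC(Q) = VC(Q)/Q = 85 + 22Q
AVC is increasing in Q, so minimum AVC is at Q -> 0+.
Min AVC = 85
The firm should shut down if P < 85.

85


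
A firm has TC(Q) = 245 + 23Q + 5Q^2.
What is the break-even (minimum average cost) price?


AC(Q) = 245/Q + 23 + 5Q
To minimize: dAC/dQ = -245/Q^2 + 5 = 0
Q^2 = 245/5 = 49
Q* = 7
Min AC = 245/7 + 23 + 5*7
Min AC = 35 + 23 + 35 = 93

93


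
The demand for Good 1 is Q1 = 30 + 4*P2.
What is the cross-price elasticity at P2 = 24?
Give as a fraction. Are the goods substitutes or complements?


dQ1/dP2 = 4
At P2 = 24: Q1 = 30 + 4*24 = 126
Exy = (dQ1/dP2)(P2/Q1) = 4 * 24 / 126 = 16/21
Since Exy > 0, the goods are substitutes.

16/21 (substitutes)


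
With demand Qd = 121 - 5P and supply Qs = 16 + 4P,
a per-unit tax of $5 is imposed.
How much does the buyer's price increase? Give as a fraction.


With a per-unit tax, the buyer's price increase depends on relative slopes.
Supply slope: d = 4, Demand slope: b = 5
Buyer's price increase = d * tax / (b + d)
= 4 * 5 / (5 + 4)
= 20 / 9 = 20/9

20/9


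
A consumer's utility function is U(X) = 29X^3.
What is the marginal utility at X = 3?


MU = dU/dX = 29*3*X^(3-1)
MU = 87*X^2
At X = 3:
MU = 87 * 3^2
MU = 87 * 9 = 783

783


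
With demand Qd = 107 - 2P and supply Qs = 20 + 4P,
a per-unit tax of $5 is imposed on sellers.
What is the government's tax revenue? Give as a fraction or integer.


With tax on sellers, new supply: Qs' = 20 + 4(P - 5)
= 0 + 4P
New equilibrium quantity:
Q_new = 214/3
Tax revenue = tax * Q_new = 5 * 214/3 = 1070/3

1070/3


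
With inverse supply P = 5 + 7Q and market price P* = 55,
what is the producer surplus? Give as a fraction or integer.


Minimum supply price (at Q=0): P_min = 5
Quantity supplied at P* = 55:
Q* = (55 - 5)/7 = 50/7
PS = (1/2) * Q* * (P* - P_min)
PS = (1/2) * 50/7 * (55 - 5)
PS = (1/2) * 50/7 * 50 = 1250/7

1250/7


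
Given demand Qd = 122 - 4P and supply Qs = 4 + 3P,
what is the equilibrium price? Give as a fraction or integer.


At equilibrium, Qd = Qs.
122 - 4P = 4 + 3P
122 - 4 = 4P + 3P
118 = 7P
P* = 118/7 = 118/7

118/7


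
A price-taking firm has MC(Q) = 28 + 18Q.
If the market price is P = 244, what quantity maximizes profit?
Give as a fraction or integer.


In perfect competition, profit is maximized where P = MC.
244 = 28 + 18Q
216 = 18Q
Q* = 216/18 = 12

12


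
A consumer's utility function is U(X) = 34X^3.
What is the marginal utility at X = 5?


MU = dU/dX = 34*3*X^(3-1)
MU = 102*X^2
At X = 5:
MU = 102 * 5^2
MU = 102 * 25 = 2550

2550


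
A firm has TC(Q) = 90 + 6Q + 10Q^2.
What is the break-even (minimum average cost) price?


AC(Q) = 90/Q + 6 + 10Q
To minimize: dAC/dQ = -90/Q^2 + 10 = 0
Q^2 = 90/10 = 9
Q* = 3
Min AC = 90/3 + 6 + 10*3
Min AC = 30 + 6 + 30 = 66

66


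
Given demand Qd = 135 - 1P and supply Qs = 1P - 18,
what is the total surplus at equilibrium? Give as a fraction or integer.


Find equilibrium: 135 - 1P = 1P - 18
135 + 18 = 2P
P* = 153/2 = 153/2
Q* = 1*153/2 - 18 = 117/2
Inverse demand: P = 135 - Q/1, so P_max = 135
Inverse supply: P = 18 + Q/1, so P_min = 18
CS = (1/2) * 117/2 * (135 - 153/2) = 13689/8
PS = (1/2) * 117/2 * (153/2 - 18) = 13689/8
TS = CS + PS = 13689/8 + 13689/8 = 13689/4

13689/4


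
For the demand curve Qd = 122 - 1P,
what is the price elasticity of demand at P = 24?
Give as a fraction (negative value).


dQ/dP = -1
At P = 24: Q = 122 - 1*24 = 98
E = (dQ/dP)(P/Q) = (-1)(24/98) = -12/49

-12/49


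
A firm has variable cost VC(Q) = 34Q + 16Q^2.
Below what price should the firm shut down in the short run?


AVC(Q) = VC(Q)/Q = 34 + 16Q
AVC is increasing in Q, so minimum AVC is at Q -> 0+.
Min AVC = 34
The firm should shut down if P < 34.

34


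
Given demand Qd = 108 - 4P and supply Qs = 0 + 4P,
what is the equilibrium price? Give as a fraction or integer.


At equilibrium, Qd = Qs.
108 - 4P = 0 + 4P
108 - 0 = 4P + 4P
108 = 8P
P* = 108/8 = 27/2

27/2


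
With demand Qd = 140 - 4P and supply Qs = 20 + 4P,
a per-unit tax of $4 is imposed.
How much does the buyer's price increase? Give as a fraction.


With a per-unit tax, the buyer's price increase depends on relative slopes.
Supply slope: d = 4, Demand slope: b = 4
Buyer's price increase = d * tax / (b + d)
= 4 * 4 / (4 + 4)
= 16 / 8 = 2

2


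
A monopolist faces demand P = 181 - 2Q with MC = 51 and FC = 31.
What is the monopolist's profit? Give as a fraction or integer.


MR = MC: 181 - 4Q = 51
Q* = 65/2
P* = 181 - 2*65/2 = 116
Profit = (P* - MC)*Q* - FC
= (116 - 51)*65/2 - 31
= 65*65/2 - 31
= 4225/2 - 31 = 4163/2

4163/2


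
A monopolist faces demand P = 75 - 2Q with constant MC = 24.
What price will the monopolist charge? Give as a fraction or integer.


MR = 75 - 4Q
Set MR = MC: 75 - 4Q = 24
Q* = 51/4
Substitute into demand:
P* = 75 - 2*51/4 = 99/2

99/2


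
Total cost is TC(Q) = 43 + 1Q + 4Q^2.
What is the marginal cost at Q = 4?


MC = dTC/dQ = 1 + 2*4*Q
At Q = 4:
MC = 1 + 8*4
MC = 1 + 32 = 33

33


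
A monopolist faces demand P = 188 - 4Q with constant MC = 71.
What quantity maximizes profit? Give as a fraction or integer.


TR = P*Q = (188 - 4Q)Q = 188Q - 4Q^2
MR = dTR/dQ = 188 - 8Q
Set MR = MC:
188 - 8Q = 71
117 = 8Q
Q* = 117/8 = 117/8

117/8


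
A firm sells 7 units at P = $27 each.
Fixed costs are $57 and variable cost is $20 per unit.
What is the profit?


Total Revenue = P * Q = 27 * 7 = $189
Total Cost = FC + VC*Q = 57 + 20*7 = $197
Profit = TR - TC = 189 - 197 = $-8

$-8


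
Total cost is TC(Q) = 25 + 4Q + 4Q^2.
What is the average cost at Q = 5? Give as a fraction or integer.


TC(5) = 25 + 4*5 + 4*5^2
TC(5) = 25 + 20 + 100 = 145
AC = TC/Q = 145/5 = 29

29


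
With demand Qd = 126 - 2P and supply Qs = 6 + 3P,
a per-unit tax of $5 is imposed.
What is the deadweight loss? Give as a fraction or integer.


Pre-tax equilibrium quantity: Q* = 78
Post-tax equilibrium quantity: Q_tax = 72
Reduction in quantity: Q* - Q_tax = 6
DWL = (1/2) * tax * (Q* - Q_tax)
DWL = (1/2) * 5 * 6 = 15

15


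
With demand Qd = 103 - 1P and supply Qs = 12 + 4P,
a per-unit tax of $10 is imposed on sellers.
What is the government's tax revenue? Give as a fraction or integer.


With tax on sellers, new supply: Qs' = 12 + 4(P - 10)
= 4P - 28
New equilibrium quantity:
Q_new = 384/5
Tax revenue = tax * Q_new = 10 * 384/5 = 768

768


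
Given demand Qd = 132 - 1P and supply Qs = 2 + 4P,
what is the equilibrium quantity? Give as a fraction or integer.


First find equilibrium price:
132 - 1P = 2 + 4P
P* = 130/5 = 26
Then substitute into demand:
Q* = 132 - 1 * 26 = 106

106


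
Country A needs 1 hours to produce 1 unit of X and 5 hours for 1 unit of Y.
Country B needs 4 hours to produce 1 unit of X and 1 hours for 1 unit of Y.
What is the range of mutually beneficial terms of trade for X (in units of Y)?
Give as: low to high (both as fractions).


Opportunity cost of X for Country A = hours_X / hours_Y = 1/5 = 1/5 units of Y
Opportunity cost of X for Country B = hours_X / hours_Y = 4/1 = 4 units of Y
Terms of trade must be between the two opportunity costs.
Range: 1/5 to 4

1/5 to 4


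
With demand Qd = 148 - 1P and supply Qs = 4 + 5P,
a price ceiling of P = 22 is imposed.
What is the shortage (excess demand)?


At P = 22:
Qd = 148 - 1*22 = 126
Qs = 4 + 5*22 = 114
Shortage = Qd - Qs = 126 - 114 = 12

12


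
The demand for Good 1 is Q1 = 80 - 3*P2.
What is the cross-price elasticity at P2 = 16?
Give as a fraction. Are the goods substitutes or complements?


dQ1/dP2 = -3
At P2 = 16: Q1 = 80 - 3*16 = 32
Exy = (dQ1/dP2)(P2/Q1) = -3 * 16 / 32 = -3/2
Since Exy < 0, the goods are complements.

-3/2 (complements)


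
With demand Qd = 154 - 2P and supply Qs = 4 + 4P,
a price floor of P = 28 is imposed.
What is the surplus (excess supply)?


At P = 28:
Qd = 154 - 2*28 = 98
Qs = 4 + 4*28 = 116
Surplus = Qs - Qd = 116 - 98 = 18

18


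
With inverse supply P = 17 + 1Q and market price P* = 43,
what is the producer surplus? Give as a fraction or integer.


Minimum supply price (at Q=0): P_min = 17
Quantity supplied at P* = 43:
Q* = (43 - 17)/1 = 26
PS = (1/2) * Q* * (P* - P_min)
PS = (1/2) * 26 * (43 - 17)
PS = (1/2) * 26 * 26 = 338

338


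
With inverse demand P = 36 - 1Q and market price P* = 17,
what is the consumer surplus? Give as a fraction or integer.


Maximum willingness to pay (at Q=0): P_max = 36
Quantity demanded at P* = 17:
Q* = (36 - 17)/1 = 19
CS = (1/2) * Q* * (P_max - P*)
CS = (1/2) * 19 * (36 - 17)
CS = (1/2) * 19 * 19 = 361/2

361/2


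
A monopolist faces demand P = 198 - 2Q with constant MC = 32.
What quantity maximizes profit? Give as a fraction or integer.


TR = P*Q = (198 - 2Q)Q = 198Q - 2Q^2
MR = dTR/dQ = 198 - 4Q
Set MR = MC:
198 - 4Q = 32
166 = 4Q
Q* = 166/4 = 83/2

83/2


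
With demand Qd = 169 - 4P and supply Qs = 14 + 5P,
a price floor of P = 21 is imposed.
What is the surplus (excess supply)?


At P = 21:
Qd = 169 - 4*21 = 85
Qs = 14 + 5*21 = 119
Surplus = Qs - Qd = 119 - 85 = 34

34


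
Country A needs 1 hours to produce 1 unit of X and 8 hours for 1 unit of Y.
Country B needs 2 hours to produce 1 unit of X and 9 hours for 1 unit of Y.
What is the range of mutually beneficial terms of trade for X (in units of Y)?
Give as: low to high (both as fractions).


Opportunity cost of X for Country A = hours_X / hours_Y = 1/8 = 1/8 units of Y
Opportunity cost of X for Country B = hours_X / hours_Y = 2/9 = 2/9 units of Y
Terms of trade must be between the two opportunity costs.
Range: 1/8 to 2/9

1/8 to 2/9


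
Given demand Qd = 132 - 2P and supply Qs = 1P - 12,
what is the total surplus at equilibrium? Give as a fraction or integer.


Find equilibrium: 132 - 2P = 1P - 12
132 + 12 = 3P
P* = 144/3 = 48
Q* = 1*48 - 12 = 36
Inverse demand: P = 66 - Q/2, so P_max = 66
Inverse supply: P = 12 + Q/1, so P_min = 12
CS = (1/2) * 36 * (66 - 48) = 324
PS = (1/2) * 36 * (48 - 12) = 648
TS = CS + PS = 324 + 648 = 972

972


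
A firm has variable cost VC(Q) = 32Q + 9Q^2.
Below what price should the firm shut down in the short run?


AVC(Q) = VC(Q)/Q = 32 + 9Q
AVC is increasing in Q, so minimum AVC is at Q -> 0+.
Min AVC = 32
The firm should shut down if P < 32.

32


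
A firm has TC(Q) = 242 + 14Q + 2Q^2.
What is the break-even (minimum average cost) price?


AC(Q) = 242/Q + 14 + 2Q
To minimize: dAC/dQ = -242/Q^2 + 2 = 0
Q^2 = 242/2 = 121
Q* = 11
Min AC = 242/11 + 14 + 2*11
Min AC = 22 + 14 + 22 = 58

58


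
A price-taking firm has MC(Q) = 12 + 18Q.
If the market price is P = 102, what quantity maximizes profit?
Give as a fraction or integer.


In perfect competition, profit is maximized where P = MC.
102 = 12 + 18Q
90 = 18Q
Q* = 90/18 = 5

5


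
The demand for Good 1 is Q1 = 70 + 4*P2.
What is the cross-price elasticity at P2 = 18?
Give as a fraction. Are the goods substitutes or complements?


dQ1/dP2 = 4
At P2 = 18: Q1 = 70 + 4*18 = 142
Exy = (dQ1/dP2)(P2/Q1) = 4 * 18 / 142 = 36/71
Since Exy > 0, the goods are substitutes.

36/71 (substitutes)


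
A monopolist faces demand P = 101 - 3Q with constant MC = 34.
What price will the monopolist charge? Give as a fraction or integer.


MR = 101 - 6Q
Set MR = MC: 101 - 6Q = 34
Q* = 67/6
Substitute into demand:
P* = 101 - 3*67/6 = 135/2

135/2


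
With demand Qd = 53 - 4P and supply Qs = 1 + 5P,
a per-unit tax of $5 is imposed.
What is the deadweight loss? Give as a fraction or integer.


Pre-tax equilibrium quantity: Q* = 269/9
Post-tax equilibrium quantity: Q_tax = 169/9
Reduction in quantity: Q* - Q_tax = 100/9
DWL = (1/2) * tax * (Q* - Q_tax)
DWL = (1/2) * 5 * 100/9 = 250/9

250/9


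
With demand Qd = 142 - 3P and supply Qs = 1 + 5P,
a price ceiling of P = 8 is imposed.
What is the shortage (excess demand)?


At P = 8:
Qd = 142 - 3*8 = 118
Qs = 1 + 5*8 = 41
Shortage = Qd - Qs = 118 - 41 = 77

77


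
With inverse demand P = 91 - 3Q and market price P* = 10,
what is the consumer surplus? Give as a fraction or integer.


Maximum willingness to pay (at Q=0): P_max = 91
Quantity demanded at P* = 10:
Q* = (91 - 10)/3 = 27
CS = (1/2) * Q* * (P_max - P*)
CS = (1/2) * 27 * (91 - 10)
CS = (1/2) * 27 * 81 = 2187/2

2187/2


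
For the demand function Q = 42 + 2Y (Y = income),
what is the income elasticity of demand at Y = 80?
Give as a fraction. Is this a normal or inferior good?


dQ/dY = 2
At Y = 80: Q = 42 + 2*80 = 202
Ey = (dQ/dY)(Y/Q) = 2 * 80 / 202 = 80/101
Since Ey > 0, this is a normal good.

80/101 (normal good)


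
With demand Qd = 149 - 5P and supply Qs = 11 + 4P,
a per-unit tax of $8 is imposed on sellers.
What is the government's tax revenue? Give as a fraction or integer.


With tax on sellers, new supply: Qs' = 11 + 4(P - 8)
= 4P - 21
New equilibrium quantity:
Q_new = 491/9
Tax revenue = tax * Q_new = 8 * 491/9 = 3928/9

3928/9


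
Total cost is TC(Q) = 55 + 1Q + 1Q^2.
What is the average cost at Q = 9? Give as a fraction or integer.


TC(9) = 55 + 1*9 + 1*9^2
TC(9) = 55 + 9 + 81 = 145
AC = TC/Q = 145/9 = 145/9

145/9


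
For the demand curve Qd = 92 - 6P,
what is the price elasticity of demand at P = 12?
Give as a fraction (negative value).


dQ/dP = -6
At P = 12: Q = 92 - 6*12 = 20
E = (dQ/dP)(P/Q) = (-6)(12/20) = -18/5

-18/5


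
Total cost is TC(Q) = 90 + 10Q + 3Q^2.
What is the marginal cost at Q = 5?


MC = dTC/dQ = 10 + 2*3*Q
At Q = 5:
MC = 10 + 6*5
MC = 10 + 30 = 40

40


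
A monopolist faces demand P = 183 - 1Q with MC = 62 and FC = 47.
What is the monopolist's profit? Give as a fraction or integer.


MR = MC: 183 - 2Q = 62
Q* = 121/2
P* = 183 - 1*121/2 = 245/2
Profit = (P* - MC)*Q* - FC
= (245/2 - 62)*121/2 - 47
= 121/2*121/2 - 47
= 14641/4 - 47 = 14453/4

14453/4


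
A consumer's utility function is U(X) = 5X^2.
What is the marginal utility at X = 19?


MU = dU/dX = 5*2*X^(2-1)
MU = 10*X^1
At X = 19:
MU = 10 * 19^1
MU = 10 * 19 = 190

190


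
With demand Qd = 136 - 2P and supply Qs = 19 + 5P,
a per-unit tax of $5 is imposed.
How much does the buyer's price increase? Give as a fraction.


With a per-unit tax, the buyer's price increase depends on relative slopes.
Supply slope: d = 5, Demand slope: b = 2
Buyer's price increase = d * tax / (b + d)
= 5 * 5 / (2 + 5)
= 25 / 7 = 25/7

25/7


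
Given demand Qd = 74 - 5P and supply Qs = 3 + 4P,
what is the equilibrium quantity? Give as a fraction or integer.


First find equilibrium price:
74 - 5P = 3 + 4P
P* = 71/9 = 71/9
Then substitute into demand:
Q* = 74 - 5 * 71/9 = 311/9

311/9


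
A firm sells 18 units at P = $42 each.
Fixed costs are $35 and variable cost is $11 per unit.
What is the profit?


Total Revenue = P * Q = 42 * 18 = $756
Total Cost = FC + VC*Q = 35 + 11*18 = $233
Profit = TR - TC = 756 - 233 = $523

$523


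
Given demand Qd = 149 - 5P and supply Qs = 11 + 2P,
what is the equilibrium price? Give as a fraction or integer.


At equilibrium, Qd = Qs.
149 - 5P = 11 + 2P
149 - 11 = 5P + 2P
138 = 7P
P* = 138/7 = 138/7

138/7


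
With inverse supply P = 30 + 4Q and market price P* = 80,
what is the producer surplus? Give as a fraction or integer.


Minimum supply price (at Q=0): P_min = 30
Quantity supplied at P* = 80:
Q* = (80 - 30)/4 = 25/2
PS = (1/2) * Q* * (P* - P_min)
PS = (1/2) * 25/2 * (80 - 30)
PS = (1/2) * 25/2 * 50 = 625/2

625/2


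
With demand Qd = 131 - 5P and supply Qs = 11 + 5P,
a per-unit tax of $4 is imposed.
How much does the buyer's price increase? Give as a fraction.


With a per-unit tax, the buyer's price increase depends on relative slopes.
Supply slope: d = 5, Demand slope: b = 5
Buyer's price increase = d * tax / (b + d)
= 5 * 4 / (5 + 5)
= 20 / 10 = 2

2


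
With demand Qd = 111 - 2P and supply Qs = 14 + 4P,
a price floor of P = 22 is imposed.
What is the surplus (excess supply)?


At P = 22:
Qd = 111 - 2*22 = 67
Qs = 14 + 4*22 = 102
Surplus = Qs - Qd = 102 - 67 = 35

35


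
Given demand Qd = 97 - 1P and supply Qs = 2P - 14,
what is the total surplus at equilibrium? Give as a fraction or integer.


Find equilibrium: 97 - 1P = 2P - 14
97 + 14 = 3P
P* = 111/3 = 37
Q* = 2*37 - 14 = 60
Inverse demand: P = 97 - Q/1, so P_max = 97
Inverse supply: P = 7 + Q/2, so P_min = 7
CS = (1/2) * 60 * (97 - 37) = 1800
PS = (1/2) * 60 * (37 - 7) = 900
TS = CS + PS = 1800 + 900 = 2700

2700


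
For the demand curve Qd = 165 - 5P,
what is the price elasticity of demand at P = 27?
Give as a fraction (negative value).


dQ/dP = -5
At P = 27: Q = 165 - 5*27 = 30
E = (dQ/dP)(P/Q) = (-5)(27/30) = -9/2

-9/2


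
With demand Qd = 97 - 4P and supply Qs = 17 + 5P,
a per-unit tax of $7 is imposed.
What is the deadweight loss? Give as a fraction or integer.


Pre-tax equilibrium quantity: Q* = 553/9
Post-tax equilibrium quantity: Q_tax = 413/9
Reduction in quantity: Q* - Q_tax = 140/9
DWL = (1/2) * tax * (Q* - Q_tax)
DWL = (1/2) * 7 * 140/9 = 490/9

490/9


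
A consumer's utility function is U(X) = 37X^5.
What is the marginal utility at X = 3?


MU = dU/dX = 37*5*X^(5-1)
MU = 185*X^4
At X = 3:
MU = 185 * 3^4
MU = 185 * 81 = 14985

14985


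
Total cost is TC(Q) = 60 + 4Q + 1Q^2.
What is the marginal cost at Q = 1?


MC = dTC/dQ = 4 + 2*1*Q
At Q = 1:
MC = 4 + 2*1
MC = 4 + 2 = 6

6


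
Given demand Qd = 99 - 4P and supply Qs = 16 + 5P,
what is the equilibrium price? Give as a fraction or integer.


At equilibrium, Qd = Qs.
99 - 4P = 16 + 5P
99 - 16 = 4P + 5P
83 = 9P
P* = 83/9 = 83/9

83/9


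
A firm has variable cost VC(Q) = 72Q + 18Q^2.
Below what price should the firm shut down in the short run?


AVC(Q) = VC(Q)/Q = 72 + 18Q
AVC is increasing in Q, so minimum AVC is at Q -> 0+.
Min AVC = 72
The firm should shut down if P < 72.

72


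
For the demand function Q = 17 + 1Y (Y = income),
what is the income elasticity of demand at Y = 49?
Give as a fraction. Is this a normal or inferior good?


dQ/dY = 1
At Y = 49: Q = 17 + 1*49 = 66
Ey = (dQ/dY)(Y/Q) = 1 * 49 / 66 = 49/66
Since Ey > 0, this is a normal good.

49/66 (normal good)


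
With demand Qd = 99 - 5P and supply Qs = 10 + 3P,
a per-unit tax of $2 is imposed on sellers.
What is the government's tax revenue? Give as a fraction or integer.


With tax on sellers, new supply: Qs' = 10 + 3(P - 2)
= 4 + 3P
New equilibrium quantity:
Q_new = 317/8
Tax revenue = tax * Q_new = 2 * 317/8 = 317/4

317/4


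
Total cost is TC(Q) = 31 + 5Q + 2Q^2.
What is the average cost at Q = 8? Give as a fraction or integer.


TC(8) = 31 + 5*8 + 2*8^2
TC(8) = 31 + 40 + 128 = 199
AC = TC/Q = 199/8 = 199/8

199/8


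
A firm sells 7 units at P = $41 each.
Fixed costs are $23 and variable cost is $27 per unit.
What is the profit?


Total Revenue = P * Q = 41 * 7 = $287
Total Cost = FC + VC*Q = 23 + 27*7 = $212
Profit = TR - TC = 287 - 212 = $75

$75


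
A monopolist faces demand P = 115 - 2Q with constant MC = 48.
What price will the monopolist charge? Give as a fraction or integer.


MR = 115 - 4Q
Set MR = MC: 115 - 4Q = 48
Q* = 67/4
Substitute into demand:
P* = 115 - 2*67/4 = 163/2

163/2


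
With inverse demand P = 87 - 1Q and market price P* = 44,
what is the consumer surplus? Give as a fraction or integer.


Maximum willingness to pay (at Q=0): P_max = 87
Quantity demanded at P* = 44:
Q* = (87 - 44)/1 = 43
CS = (1/2) * Q* * (P_max - P*)
CS = (1/2) * 43 * (87 - 44)
CS = (1/2) * 43 * 43 = 1849/2

1849/2


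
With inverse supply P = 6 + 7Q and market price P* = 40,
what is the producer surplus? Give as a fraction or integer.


Minimum supply price (at Q=0): P_min = 6
Quantity supplied at P* = 40:
Q* = (40 - 6)/7 = 34/7
PS = (1/2) * Q* * (P* - P_min)
PS = (1/2) * 34/7 * (40 - 6)
PS = (1/2) * 34/7 * 34 = 578/7

578/7


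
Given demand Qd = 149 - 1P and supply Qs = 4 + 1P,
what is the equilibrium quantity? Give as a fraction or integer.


First find equilibrium price:
149 - 1P = 4 + 1P
P* = 145/2 = 145/2
Then substitute into demand:
Q* = 149 - 1 * 145/2 = 153/2

153/2


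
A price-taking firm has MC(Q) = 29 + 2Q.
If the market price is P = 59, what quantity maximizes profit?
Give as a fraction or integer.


In perfect competition, profit is maximized where P = MC.
59 = 29 + 2Q
30 = 2Q
Q* = 30/2 = 15

15


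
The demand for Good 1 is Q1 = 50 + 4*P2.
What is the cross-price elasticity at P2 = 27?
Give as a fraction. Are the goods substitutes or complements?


dQ1/dP2 = 4
At P2 = 27: Q1 = 50 + 4*27 = 158
Exy = (dQ1/dP2)(P2/Q1) = 4 * 27 / 158 = 54/79
Since Exy > 0, the goods are substitutes.

54/79 (substitutes)


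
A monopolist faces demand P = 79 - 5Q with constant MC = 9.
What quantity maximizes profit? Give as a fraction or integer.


TR = P*Q = (79 - 5Q)Q = 79Q - 5Q^2
MR = dTR/dQ = 79 - 10Q
Set MR = MC:
79 - 10Q = 9
70 = 10Q
Q* = 70/10 = 7

7


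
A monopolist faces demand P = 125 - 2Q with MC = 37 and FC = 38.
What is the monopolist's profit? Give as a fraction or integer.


MR = MC: 125 - 4Q = 37
Q* = 22
P* = 125 - 2*22 = 81
Profit = (P* - MC)*Q* - FC
= (81 - 37)*22 - 38
= 44*22 - 38
= 968 - 38 = 930

930


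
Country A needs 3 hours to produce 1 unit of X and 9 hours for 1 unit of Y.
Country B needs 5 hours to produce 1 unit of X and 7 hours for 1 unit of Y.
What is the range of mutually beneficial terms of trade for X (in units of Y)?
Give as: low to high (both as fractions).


Opportunity cost of X for Country A = hours_X / hours_Y = 3/9 = 1/3 units of Y
Opportunity cost of X for Country B = hours_X / hours_Y = 5/7 = 5/7 units of Y
Terms of trade must be between the two opportunity costs.
Range: 1/3 to 5/7

1/3 to 5/7


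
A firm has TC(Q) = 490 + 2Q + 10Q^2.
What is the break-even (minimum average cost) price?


AC(Q) = 490/Q + 2 + 10Q
To minimize: dAC/dQ = -490/Q^2 + 10 = 0
Q^2 = 490/10 = 49
Q* = 7
Min AC = 490/7 + 2 + 10*7
Min AC = 70 + 2 + 70 = 142

142


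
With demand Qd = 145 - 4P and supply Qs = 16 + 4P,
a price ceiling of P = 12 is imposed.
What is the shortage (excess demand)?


At P = 12:
Qd = 145 - 4*12 = 97
Qs = 16 + 4*12 = 64
Shortage = Qd - Qs = 97 - 64 = 33

33
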